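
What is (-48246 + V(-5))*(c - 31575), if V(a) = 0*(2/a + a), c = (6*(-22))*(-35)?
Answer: 1300470930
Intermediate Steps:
c = 4620 (c = -132*(-35) = 4620)
V(a) = 0 (V(a) = 0*(a + 2/a) = 0)
(-48246 + V(-5))*(c - 31575) = (-48246 + 0)*(4620 - 31575) = -48246*(-26955) = 1300470930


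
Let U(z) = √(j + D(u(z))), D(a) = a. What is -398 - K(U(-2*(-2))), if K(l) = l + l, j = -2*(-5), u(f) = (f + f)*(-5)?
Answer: -398 - 2*I*√30 ≈ -398.0 - 10.954*I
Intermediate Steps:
u(f) = -10*f (u(f) = (2*f)*(-5) = -10*f)
j = 10
U(z) = √(10 - 10*z)
K(l) = 2*l
-398 - K(U(-2*(-2))) = -398 - 2*√(10 - (-20)*(-2)) = -398 - 2*√(10 - 10*4) = -398 - 2*√(10 - 40) = -398 - 2*√(-30) = -398 - 2*I*√30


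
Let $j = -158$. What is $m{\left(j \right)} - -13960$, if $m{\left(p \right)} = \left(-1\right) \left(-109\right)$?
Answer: $14069$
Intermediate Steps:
$m{\left(p \right)} = 109$
$m{\left(j \right)} - -13960 = 109 - -13960 = 109 + 13960 = 14069$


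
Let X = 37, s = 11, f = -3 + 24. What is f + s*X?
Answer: 428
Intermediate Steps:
f = 21
f + s*X = 21 + 11*37 = 21 + 407 = 428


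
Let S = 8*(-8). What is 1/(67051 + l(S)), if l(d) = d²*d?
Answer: -1/195093 ≈ -5.1258e-6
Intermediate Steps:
S = -64
l(d) = d³
1/(67051 + l(S)) = 1/(67051 + (-64)³) = 1/(67051 - 262144) = 1/(-195093) = -1/195093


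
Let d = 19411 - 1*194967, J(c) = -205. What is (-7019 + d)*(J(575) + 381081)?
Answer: -69538435700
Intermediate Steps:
d = -175556 (d = 19411 - 194967 = -175556)
(-7019 + d)*(J(575) + 381081) = (-7019 - 175556)*(-205 + 381081) = -182575*380876 = -69538435700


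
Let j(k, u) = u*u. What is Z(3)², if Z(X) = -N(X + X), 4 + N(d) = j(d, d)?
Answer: 1024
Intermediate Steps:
j(k, u) = u²
N(d) = -4 + d²
Z(X) = 4 - 4*X² (Z(X) = -(-4 + (X + X)²) = -(-4 + (2*X)²) = -(-4 + 4*X²) = 4 - 4*X²)
Z(3)² = (4 - 4*3²)² = (4 - 4*9)² = (4 - 36)² = (-32)² = 1024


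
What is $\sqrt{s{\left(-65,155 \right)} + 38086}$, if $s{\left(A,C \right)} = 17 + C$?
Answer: $\sqrt{38258} \approx 195.6$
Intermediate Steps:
$\sqrt{s{\left(-65,155 \right)} + 38086} = \sqrt{\left(17 + 155\right) + 38086} = \sqrt{172 + 38086} = \sqrt{38258}$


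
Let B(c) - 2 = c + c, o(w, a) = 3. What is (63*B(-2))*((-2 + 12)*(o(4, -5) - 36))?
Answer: 41580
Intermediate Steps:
B(c) = 2 + 2*c (B(c) = 2 + (c + c) = 2 + 2*c)
(63*B(-2))*((-2 + 12)*(o(4, -5) - 36)) = (63*(2 + 2*(-2)))*((-2 + 12)*(3 - 36)) = (63*(2 - 4))*(10*(-33)) = (63*(-2))*(-330) = -126*(-330) = 41580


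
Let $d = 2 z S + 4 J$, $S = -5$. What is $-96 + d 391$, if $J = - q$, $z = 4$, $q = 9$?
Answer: $-29812$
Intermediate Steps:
$J = -9$ ($J = \left(-1\right) 9 = -9$)
$d = -76$ ($d = 2 \cdot 4 \left(-5\right) + 4 \left(-9\right) = 8 \left(-5\right) - 36 = -40 - 36 = -76$)
$-96 + d 391 = -96 - 29716 = -29812$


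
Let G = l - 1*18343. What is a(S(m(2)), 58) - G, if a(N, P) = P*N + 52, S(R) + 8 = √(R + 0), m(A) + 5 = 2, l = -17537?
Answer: 35468 + 58*I*√3 ≈ 35468.0 + 100.46*I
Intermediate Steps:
m(A) = -3 (m(A) = -5 + 2 = -3)
S(R) = -8 + √R (S(R) = -8 + √(R + 0) = -8 + √R)
a(N, P) = 52 + N*P (a(N, P) = N*P + 52 = 52 + N*P)
G = -35880 (G = -17537 - 1*18343 = -17537 - 18343 = -35880)
a(S(m(2)), 58) - G = (52 + (-8 + √(-3))*58) - 1*(-35880) = (52 + (-8 + I*√3)*58) + 35880 = (52 + (-464 + 58*I*√3)) + 35880 = (-412 + 58*I*√3) + 35880 = 35468 + 58*I*√3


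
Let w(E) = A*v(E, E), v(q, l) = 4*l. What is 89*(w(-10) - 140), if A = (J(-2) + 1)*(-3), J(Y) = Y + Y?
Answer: -44500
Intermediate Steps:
J(Y) = 2*Y
A = 9 (A = (2*(-2) + 1)*(-3) = (-4 + 1)*(-3) = -3*(-3) = 9)
w(E) = 36*E (w(E) = 9*(4*E) = 36*E)
89*(w(-10) - 140) = 89*(36*(-10) - 140) = 89*(-360 - 140) = 89*(-500) = -44500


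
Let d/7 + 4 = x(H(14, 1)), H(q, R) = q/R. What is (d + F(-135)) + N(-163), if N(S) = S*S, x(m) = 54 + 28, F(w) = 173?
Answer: 27288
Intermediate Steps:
x(m) = 82
N(S) = S**2
d = 546 (d = -28 + 7*82 = -28 + 574 = 546)
(d + F(-135)) + N(-163) = (546 + 173) + (-163)**2 = 719 + 26569 = 27288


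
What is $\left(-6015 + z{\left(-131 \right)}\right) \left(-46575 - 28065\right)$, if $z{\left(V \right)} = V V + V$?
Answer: $-822159600$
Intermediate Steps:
$z{\left(V \right)} = V + V^{2}$ ($z{\left(V \right)} = V^{2} + V = V + V^{2}$)
$\left(-6015 + z{\left(-131 \right)}\right) \left(-46575 - 28065\right) = \left(-6015 - 131 \left(1 - 131\right)\right) \left(-46575 - 28065\right) = \left(-6015 - -17030\right) \left(-74640\right) = \left(-6015 + 17030\right) \left(-74640\right) = 11015 \left(-74640\right) = -822159600$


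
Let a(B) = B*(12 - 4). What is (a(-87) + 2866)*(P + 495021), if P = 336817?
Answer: 1805088460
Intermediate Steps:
a(B) = 8*B (a(B) = B*8 = 8*B)
(a(-87) + 2866)*(P + 495021) = (8*(-87) + 2866)*(336817 + 495021) = (-696 + 2866)*831838 = 2170*831838 = 1805088460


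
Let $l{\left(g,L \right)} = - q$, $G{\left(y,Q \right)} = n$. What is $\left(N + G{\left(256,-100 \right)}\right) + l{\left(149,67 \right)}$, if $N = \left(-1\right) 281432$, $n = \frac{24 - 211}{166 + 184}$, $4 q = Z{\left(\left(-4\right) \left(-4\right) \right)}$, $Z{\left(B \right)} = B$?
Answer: $- \frac{98502787}{350} \approx -2.8144 \cdot 10^{5}$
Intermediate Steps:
$q = 4$ ($q = \frac{\left(-4\right) \left(-4\right)}{4} = \frac{1}{4} \cdot 16 = 4$)
$n = - \frac{187}{350} \approx -0.53429$
$G{\left(y,Q \right)} = - \frac{187}{350}$
$l{\left(g,L \right)} = -4$ ($l{\left(g,L \right)} = \left(-1\right) 4 = -4$)
$N = -281432$
$\left(N + G{\left(256,-100 \right)}\right) + l{\left(149,67 \right)} = \left(-281432 - \frac{187}{350}\right) - 4 = - \frac{98501387}{350} - 4 = - \frac{98502787}{350}$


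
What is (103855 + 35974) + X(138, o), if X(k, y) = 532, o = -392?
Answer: 140361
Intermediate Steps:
(103855 + 35974) + X(138, o) = (103855 + 35974) + 532 = 139829 + 532 = 140361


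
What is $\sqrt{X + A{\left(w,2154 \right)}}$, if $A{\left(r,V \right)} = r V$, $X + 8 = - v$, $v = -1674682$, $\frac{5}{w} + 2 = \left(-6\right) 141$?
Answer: $\frac{\sqrt{75265977446}}{212} \approx 1294.1$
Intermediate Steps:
$w = - \frac{5}{848}$ ($w = \frac{5}{-2 - 846} = \frac{5}{-848} = 5 \left(- \frac{1}{848}\right) = - \frac{5}{848} \approx -0.0058962$)
$X = 1674674$ ($X = -8 - -1674682 = -8 + 1674682 = 1674674$)
$A{\left(r,V \right)} = V r$
$\sqrt{X + A{\left(w,2154 \right)}} = \sqrt{1674674 + 2154 \left(- \frac{5}{848}\right)} = \sqrt{1674674 - \frac{5385}{424}} = \sqrt{\frac{710056391}{424}} = \frac{\sqrt{75265977446}}{212}$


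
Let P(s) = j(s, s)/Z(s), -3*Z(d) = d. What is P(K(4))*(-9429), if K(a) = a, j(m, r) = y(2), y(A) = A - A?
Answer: 0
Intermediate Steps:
Z(d) = -d/3
y(A) = 0
j(m, r) = 0
P(s) = 0 (P(s) = 0/((-s/3)) = 0*(-3/s) = 0)
P(K(4))*(-9429) = 0*(-9429) = 0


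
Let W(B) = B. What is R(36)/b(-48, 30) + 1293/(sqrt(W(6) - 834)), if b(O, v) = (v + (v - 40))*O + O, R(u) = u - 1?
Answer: -5/144 - 431*I*sqrt(23)/46 ≈ -0.034722 - 44.935*I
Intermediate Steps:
R(u) = -1 + u
b(O, v) = O + O*(-40 + 2*v) (b(O, v) = (v + (-40 + v))*O + O = (-40 + 2*v)*O + O = O*(-40 + 2*v) + O = O + O*(-40 + 2*v))
R(36)/b(-48, 30) + 1293/(sqrt(W(6) - 834)) = (-1 + 36)/((-48*(-39 + 2*30))) + 1293/(sqrt(6 - 834)) = 35/((-48*(-39 + 60))) + 1293/(sqrt(-828)) = 35/((-48*21)) + 1293/((6*I*sqrt(23))) = 35/(-1008) + 1293*(-I*sqrt(23)/138) = 35*(-1/1008) - 431*I*sqrt(23)/46 = -5/144 - 431*I*sqrt(23)/46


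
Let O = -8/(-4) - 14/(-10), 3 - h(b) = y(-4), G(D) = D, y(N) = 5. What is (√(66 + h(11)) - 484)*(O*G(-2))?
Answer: 16184/5 ≈ 3236.8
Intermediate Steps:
h(b) = -2 (h(b) = 3 - 1*5 = 3 - 5 = -2)
O = 17/5 (O = -8*(-¼) - 14*(-⅒) = 2 + 7/5 = 17/5 ≈ 3.4000)
(√(66 + h(11)) - 484)*(O*G(-2)) = (√(66 - 2) - 484)*((17/5)*(-2)) = (√64 - 484)*(-34/5) = (8 - 484)*(-34/5) = -476*(-34/5) = 16184/5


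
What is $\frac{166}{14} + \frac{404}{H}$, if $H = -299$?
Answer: $\frac{21989}{2093} \approx 10.506$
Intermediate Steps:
$\frac{166}{14} + \frac{404}{H} = \frac{166}{14} + \frac{404}{-299} = 166 \cdot \frac{1}{14} + 404 \left(- \frac{1}{299}\right) = \frac{83}{7} - \frac{404}{299} = \frac{21989}{2093}$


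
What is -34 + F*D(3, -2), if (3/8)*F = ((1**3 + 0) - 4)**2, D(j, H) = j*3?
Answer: 182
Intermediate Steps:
D(j, H) = 3*j
F = 24 (F = 8*((1**3 + 0) - 4)**2/3 = 8*((1 + 0) - 4)**2/3 = 8*(1 - 4)**2/3 = (8/3)*(-3)**2 = (8/3)*9 = 24)
-34 + F*D(3, -2) = -34 + 24*(3*3) = -34 + 24*9 = -34 + 216 = 182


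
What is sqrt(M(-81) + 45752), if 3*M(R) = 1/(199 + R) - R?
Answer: sqrt(5736841518)/354 ≈ 213.96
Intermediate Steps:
M(R) = -R/3 + 1/(3*(199 + R)) (M(R) = (1/(199 + R) - R)/3 = -R/3 + 1/(3*(199 + R)))
sqrt(M(-81) + 45752) = sqrt((1 - 1*(-81)**2 - 199*(-81))/(3*(199 - 81)) + 45752) = sqrt((1/3)*(1 - 1*6561 + 16119)/118 + 45752) = sqrt((1/3)*(1/118)*(1 - 6561 + 16119) + 45752) = sqrt((1/3)*(1/118)*9559 + 45752) = sqrt(9559/354 + 45752) = sqrt(16205767/354) = sqrt(5736841518)/354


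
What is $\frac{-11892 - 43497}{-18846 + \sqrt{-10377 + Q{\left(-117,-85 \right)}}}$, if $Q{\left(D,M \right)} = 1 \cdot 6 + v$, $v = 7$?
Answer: $\frac{521930547}{177591040} + \frac{55389 i \sqrt{2591}}{177591040} \approx 2.9389 + 0.015876 i$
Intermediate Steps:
$Q{\left(D,M \right)} = 13$ ($Q{\left(D,M \right)} = 1 \cdot 6 + 7 = 6 + 7 = 13$)
$\frac{-11892 - 43497}{-18846 + \sqrt{-10377 + Q{\left(-117,-85 \right)}}} = \frac{-11892 - 43497}{-18846 + \sqrt{-10377 + 13}} = - \frac{55389}{-18846 + \sqrt{-10364}} = - \frac{55389}{-18846 + 2 i \sqrt{2591}}$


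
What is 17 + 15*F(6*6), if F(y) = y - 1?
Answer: 542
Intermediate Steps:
F(y) = -1 + y
17 + 15*F(6*6) = 17 + 15*(-1 + 6*6) = 17 + 15*(-1 + 36) = 17 + 15*35 = 17 + 525 = 542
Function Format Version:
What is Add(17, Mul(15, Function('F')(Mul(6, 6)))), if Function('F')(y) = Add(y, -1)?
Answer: 542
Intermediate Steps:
Function('F')(y) = Add(-1, y)
Add(17, Mul(15, Function('F')(Mul(6, 6)))) = Add(17, Mul(15, Add(-1, Mul(6, 6)))) = Add(17, Mul(15, Add(-1, 36))) = Add(17, Mul(15, 35)) = Add(17, 525) = 542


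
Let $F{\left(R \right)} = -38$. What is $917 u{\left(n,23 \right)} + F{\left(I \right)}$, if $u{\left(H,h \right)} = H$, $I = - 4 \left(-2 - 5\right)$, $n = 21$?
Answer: $19219$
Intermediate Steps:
$I = 28$ ($I = \left(-4\right) \left(-7\right) = 28$)
$917 u{\left(n,23 \right)} + F{\left(I \right)} = 917 \cdot 21 - 38 = 19257 - 38 = 19219$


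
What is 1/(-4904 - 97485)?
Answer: -1/102389 ≈ -9.7667e-6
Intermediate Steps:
1/(-4904 - 97485) = 1/(-102389) = -1/102389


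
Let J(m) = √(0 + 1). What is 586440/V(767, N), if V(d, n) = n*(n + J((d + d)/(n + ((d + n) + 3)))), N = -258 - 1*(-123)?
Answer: 2172/67 ≈ 32.418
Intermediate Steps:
N = -135 (N = -258 + 123 = -135)
J(m) = 1 (J(m) = √1 = 1)
V(d, n) = n*(1 + n) (V(d, n) = n*(n + 1) = n*(1 + n))
586440/V(767, N) = 586440/((-135*(1 - 135))) = 586440/((-135*(-134))) = 586440/18090 = 586440*(1/18090) = 2172/67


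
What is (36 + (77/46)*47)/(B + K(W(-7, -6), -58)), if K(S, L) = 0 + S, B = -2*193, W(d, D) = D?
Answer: -5275/18032 ≈ -0.29254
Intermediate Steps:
B = -386
K(S, L) = S
(36 + (77/46)*47)/(B + K(W(-7, -6), -58)) = (36 + (77/46)*47)/(-386 - 6) = (36 + (77*(1/46))*47)/(-392) = (36 + (77/46)*47)*(-1/392) = (36 + 3619/46)*(-1/392) = (5275/46)*(-1/392) = -5275/18032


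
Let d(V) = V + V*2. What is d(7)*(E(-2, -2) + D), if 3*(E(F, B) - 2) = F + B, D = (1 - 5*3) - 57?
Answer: -1477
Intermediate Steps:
d(V) = 3*V (d(V) = V + 2*V = 3*V)
D = -71 (D = (1 - 15) - 57 = -14 - 57 = -71)
E(F, B) = 2 + B/3 + F/3 (E(F, B) = 2 + (F + B)/3 = 2 + (B + F)/3 = 2 + (B/3 + F/3) = 2 + B/3 + F/3)
d(7)*(E(-2, -2) + D) = (3*7)*((2 + (1/3)*(-2) + (1/3)*(-2)) - 71) = 21*((2 - 2/3 - 2/3) - 71) = 21*(2/3 - 71) = 21*(-211/3) = -1477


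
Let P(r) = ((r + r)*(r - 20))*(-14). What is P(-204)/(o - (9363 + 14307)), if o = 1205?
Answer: 1279488/22465 ≈ 56.955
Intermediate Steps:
P(r) = -28*r*(-20 + r) (P(r) = ((2*r)*(-20 + r))*(-14) = (2*r*(-20 + r))*(-14) = -28*r*(-20 + r))
P(-204)/(o - (9363 + 14307)) = (28*(-204)*(20 - 1*(-204)))/(1205 - (9363 + 14307)) = (28*(-204)*(20 + 204))/(1205 - 1*23670) = (28*(-204)*224)/(1205 - 23670) = -1279488/(-22465) = -1279488*(-1/22465) = 1279488/22465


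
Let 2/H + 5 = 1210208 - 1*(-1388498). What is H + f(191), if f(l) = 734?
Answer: 1907446536/2598701 ≈ 734.00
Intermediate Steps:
H = 2/2598701 (H = 2/(-5 + (1210208 - 1*(-1388498))) = 2/(-5 + (1210208 + 1388498)) = 2/(-5 + 2598706) = 2/2598701 ≈ 7.6962e-7)
H + f(191) = 2/2598701 + 734 = 1907446536/2598701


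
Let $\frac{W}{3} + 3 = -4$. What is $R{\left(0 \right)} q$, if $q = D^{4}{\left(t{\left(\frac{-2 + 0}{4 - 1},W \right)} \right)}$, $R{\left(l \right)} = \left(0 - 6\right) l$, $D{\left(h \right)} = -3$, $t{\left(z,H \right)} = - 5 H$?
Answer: $0$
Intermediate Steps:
$W = -21$ ($W = -9 + 3 \left(-4\right) = -9 - 12 = -21$)
$R{\left(l \right)} = - 6 l$ ($R{\left(l \right)} = \left(0 - 6\right) l = - 6 l$)
$q = 81$ ($q = \left(-3\right)^{4} = 81$)
$R{\left(0 \right)} q = \left(-6\right) 0 \cdot 81 = 0 \cdot 81 = 0$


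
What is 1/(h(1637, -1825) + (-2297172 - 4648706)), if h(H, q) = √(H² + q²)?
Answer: -3472939/24122607590245 - √6010394/48245215180490 ≈ -1.4402e-7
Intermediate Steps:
1/(h(1637, -1825) + (-2297172 - 4648706)) = 1/(√(1637² + (-1825)²) + (-2297172 - 4648706)) = 1/(√(2679769 + 3330625) - 6945878) = 1/(√6010394 - 6945878) = 1/(-6945878 + √6010394)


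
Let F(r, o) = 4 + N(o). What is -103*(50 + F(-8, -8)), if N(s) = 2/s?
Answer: -22145/4 ≈ -5536.3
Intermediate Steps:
F(r, o) = 4 + 2/o
-103*(50 + F(-8, -8)) = -103*(50 + (4 + 2/(-8))) = -103*(50 + (4 + 2*(-⅛))) = -103*(50 + (4 - ¼)) = -103*(50 + 15/4) = -103*215/4 = -22145/4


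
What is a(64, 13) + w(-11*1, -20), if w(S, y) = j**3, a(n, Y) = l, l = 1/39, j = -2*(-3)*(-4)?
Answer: -539135/39 ≈ -13824.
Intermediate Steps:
j = -24 (j = 6*(-4) = -24)
l = 1/39 ≈ 0.025641
a(n, Y) = 1/39
w(S, y) = -13824 (w(S, y) = (-24)**3 = -13824)
a(64, 13) + w(-11*1, -20) = 1/39 - 13824 = -539135/39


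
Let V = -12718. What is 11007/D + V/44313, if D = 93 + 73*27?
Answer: 153834413/30487344 ≈ 5.0458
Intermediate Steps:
D = 2064 (D = 93 + 1971 = 2064)
11007/D + V/44313 = 11007/2064 - 12718/44313 = 11007*(1/2064) - 12718*1/44313 = 3669/688 - 12718/44313 = 153834413/30487344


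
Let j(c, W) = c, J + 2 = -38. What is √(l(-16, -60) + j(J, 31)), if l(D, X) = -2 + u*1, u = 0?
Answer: I*√42 ≈ 6.4807*I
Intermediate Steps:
J = -40 (J = -2 - 38 = -40)
l(D, X) = -2 (l(D, X) = -2 + 0*1 = -2 + 0 = -2)
√(l(-16, -60) + j(J, 31)) = √(-2 - 40) = √(-42) = I*√42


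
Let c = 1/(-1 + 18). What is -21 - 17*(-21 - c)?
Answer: 337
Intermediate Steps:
c = 1/17 ≈ 0.058824
-21 - 17*(-21 - c) = -21 - 17*(-21 - 1*1/17) = -21 - 17*(-21 - 1/17) = -21 - 17*(-358/17) = -21 + 358 = 337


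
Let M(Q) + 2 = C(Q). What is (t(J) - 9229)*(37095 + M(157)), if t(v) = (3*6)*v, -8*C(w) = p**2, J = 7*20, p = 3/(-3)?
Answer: -1990848787/8 ≈ -2.4886e+8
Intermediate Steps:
p = -1 (p = 3*(-1/3) = -1)
J = 140
C(w) = -1/8 (C(w) = -1/8*(-1)**2 = -1/8*1 = -1/8)
t(v) = 18*v
M(Q) = -17/8 (M(Q) = -2 - 1/8 = -17/8)
(t(J) - 9229)*(37095 + M(157)) = (18*140 - 9229)*(37095 - 17/8) = (2520 - 9229)*(296743/8) = -6709*296743/8 = -1990848787/8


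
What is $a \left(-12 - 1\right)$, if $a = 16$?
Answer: $-208$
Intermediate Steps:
$a \left(-12 - 1\right) = 16 \left(-12 - 1\right) = 16 \left(-13\right) = -208$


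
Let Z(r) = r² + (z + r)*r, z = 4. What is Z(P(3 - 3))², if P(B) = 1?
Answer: 36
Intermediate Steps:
Z(r) = r² + r*(4 + r) (Z(r) = r² + (4 + r)*r = r² + r*(4 + r))
Z(P(3 - 3))² = (2*1*(2 + 1))² = (2*1*3)² = 6² = 36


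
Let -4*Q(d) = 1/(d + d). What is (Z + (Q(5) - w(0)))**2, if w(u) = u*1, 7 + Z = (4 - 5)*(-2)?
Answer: 40401/1600 ≈ 25.251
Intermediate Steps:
Q(d) = -1/(8*d) (Q(d) = -1/(4*(d + d)) = -1/(2*d)/4 = -1/(8*d))
Z = -5 (Z = -7 + (4 - 5)*(-2) = -7 - 1*(-2) = -7 + 2 = -5)
w(u) = u
(Z + (Q(5) - w(0)))**2 = (-5 + (-1/8/5 - 1*0))**2 = (-5 + (-1/8*1/5 + 0))**2 = (-5 + (-1/40 + 0))**2 = (-5 - 1/40)**2 = (-201/40)**2 = 40401/1600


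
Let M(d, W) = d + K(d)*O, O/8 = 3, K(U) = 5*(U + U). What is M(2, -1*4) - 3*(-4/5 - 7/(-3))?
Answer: 2387/5 ≈ 477.40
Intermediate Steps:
K(U) = 10*U (K(U) = 5*(2*U) = 10*U)
O = 24 (O = 8*3 = 24)
M(d, W) = 241*d (M(d, W) = d + (10*d)*24 = d + 240*d = 241*d)
M(2, -1*4) - 3*(-4/5 - 7/(-3)) = 241*2 - 3*(-4/5 - 7/(-3)) = 482 - 3*(-4*⅕ - 7*(-⅓)) = 482 - 3*(-⅘ + 7/3) = 482 - 3*23/15 = 482 - 23/5 = 2387/5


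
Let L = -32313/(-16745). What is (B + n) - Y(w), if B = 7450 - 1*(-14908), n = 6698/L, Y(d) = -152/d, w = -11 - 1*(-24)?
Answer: 10854868408/420069 ≈ 25841.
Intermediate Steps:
w = 13 (w = -11 + 24 = 13)
L = 32313/16745 (L = -32313*(-1/16745) = 32313/16745 ≈ 1.9297)
n = 112158010/32313 (n = 6698/(32313/16745) = 6698*(16745/32313) = 112158010/32313 ≈ 3471.0)
B = 22358 (B = 7450 + 14908 = 22358)
(B + n) - Y(w) = (22358 + 112158010/32313) - (-152)/13 = 834612064/32313 - (-152)/13 = 834612064/32313 - 1*(-152/13) = 834612064/32313 + 152/13 = 10854868408/420069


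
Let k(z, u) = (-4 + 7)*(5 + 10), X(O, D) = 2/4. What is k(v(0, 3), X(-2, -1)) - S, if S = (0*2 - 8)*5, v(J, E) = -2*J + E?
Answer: 85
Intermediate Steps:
X(O, D) = ½ (X(O, D) = 2*(¼) = ½)
v(J, E) = E - 2*J
k(z, u) = 45 (k(z, u) = 3*15 = 45)
S = -40 (S = (0 - 8)*5 = -8*5 = -40)
k(v(0, 3), X(-2, -1)) - S = 45 - 1*(-40) = 45 + 40 = 85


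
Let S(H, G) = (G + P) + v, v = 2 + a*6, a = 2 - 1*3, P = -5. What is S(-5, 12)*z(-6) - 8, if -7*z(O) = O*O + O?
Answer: -146/7 ≈ -20.857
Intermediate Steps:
a = -1 (a = 2 - 3 = -1)
v = -4 (v = 2 - 1*6 = 2 - 6 = -4)
S(H, G) = -9 + G (S(H, G) = (G - 5) - 4 = (-5 + G) - 4 = -9 + G)
z(O) = -O/7 - O**2/7 (z(O) = -(O*O + O)/7 = -(O**2 + O)/7 = -(O + O**2)/7 = -O/7 - O**2/7)
S(-5, 12)*z(-6) - 8 = (-9 + 12)*(-1/7*(-6)*(1 - 6)) - 8 = 3*(-1/7*(-6)*(-5)) - 8 = 3*(-30/7) - 8 = -90/7 - 8 = -146/7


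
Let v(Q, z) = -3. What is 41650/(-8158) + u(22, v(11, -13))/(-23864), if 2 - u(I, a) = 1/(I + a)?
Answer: -9442539123/1849483864 ≈ -5.1055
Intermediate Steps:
u(I, a) = 2 - 1/(I + a)
41650/(-8158) + u(22, v(11, -13))/(-23864) = 41650/(-8158) + ((-1 + 2*22 + 2*(-3))/(22 - 3))/(-23864) = 41650*(-1/8158) + ((-1 + 44 - 6)/19)*(-1/23864) = -20825/4079 + ((1/19)*37)*(-1/23864) = -20825/4079 + (37/19)*(-1/23864) = -20825/4079 - 37/453416 = -9442539123/1849483864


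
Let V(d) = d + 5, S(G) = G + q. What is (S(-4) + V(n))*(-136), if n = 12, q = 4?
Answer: -2312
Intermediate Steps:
S(G) = 4 + G (S(G) = G + 4 = 4 + G)
V(d) = 5 + d
(S(-4) + V(n))*(-136) = ((4 - 4) + (5 + 12))*(-136) = (0 + 17)*(-136) = 17*(-136) = -2312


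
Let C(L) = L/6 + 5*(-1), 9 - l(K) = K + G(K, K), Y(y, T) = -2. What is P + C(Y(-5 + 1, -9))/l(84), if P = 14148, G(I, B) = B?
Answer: 6748612/477 ≈ 14148.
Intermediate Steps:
l(K) = 9 - 2*K (l(K) = 9 - (K + K) = 9 - 2*K)
C(L) = -5 + L/6 (C(L) = L*(⅙) - 5 = L/6 - 5 = -5 + L/6)
P + C(Y(-5 + 1, -9))/l(84) = 14148 + (-5 + (⅙)*(-2))/(9 - 2*84) = 14148 + (-5 - ⅓)/(9 - 168) = 14148 - 16/3/(-159) = 14148 - 16/3*(-1/159) = 14148 + 16/477 = 6748612/477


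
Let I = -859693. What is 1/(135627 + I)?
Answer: -1/724066 ≈ -1.3811e-6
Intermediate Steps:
1/(135627 + I) = 1/(135627 - 859693) = 1/(-724066) = -1/724066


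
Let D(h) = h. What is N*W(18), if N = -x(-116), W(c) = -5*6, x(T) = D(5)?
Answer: 150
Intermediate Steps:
x(T) = 5
W(c) = -30
N = -5 (N = -1*5 = -5)
N*W(18) = -5*(-30) = 150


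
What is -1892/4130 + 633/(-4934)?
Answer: -5974709/10188710 ≈ -0.58640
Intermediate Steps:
-1892/4130 + 633/(-4934) = -1892*1/4130 + 633*(-1/4934) = -946/2065 - 633/4934 = -5974709/10188710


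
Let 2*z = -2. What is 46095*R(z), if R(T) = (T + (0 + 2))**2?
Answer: 46095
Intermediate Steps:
z = -1 (z = (1/2)*(-2) = -1)
R(T) = (2 + T)**2 (R(T) = (T + 2)**2 = (2 + T)**2)
46095*R(z) = 46095*(2 - 1)**2 = 46095*1**2 = 46095*1 = 46095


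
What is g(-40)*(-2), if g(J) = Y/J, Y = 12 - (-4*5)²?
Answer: -97/5 ≈ -19.400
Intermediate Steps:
Y = -388 (Y = 12 - 1*(-20)² = 12 - 1*400 = 12 - 400 = -388)
g(J) = -388/J
g(-40)*(-2) = -388/(-40)*(-2) = -388*(-1/40)*(-2) = (97/10)*(-2) = -97/5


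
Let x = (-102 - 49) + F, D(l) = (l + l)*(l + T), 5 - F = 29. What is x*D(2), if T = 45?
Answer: -32900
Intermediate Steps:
F = -24 (F = 5 - 1*29 = 5 - 29 = -24)
D(l) = 2*l*(45 + l) (D(l) = (l + l)*(l + 45) = (2*l)*(45 + l) = 2*l*(45 + l))
x = -175 (x = (-102 - 49) - 24 = -151 - 24 = -175)
x*D(2) = -350*2*(45 + 2) = -350*2*47 = -175*188 = -32900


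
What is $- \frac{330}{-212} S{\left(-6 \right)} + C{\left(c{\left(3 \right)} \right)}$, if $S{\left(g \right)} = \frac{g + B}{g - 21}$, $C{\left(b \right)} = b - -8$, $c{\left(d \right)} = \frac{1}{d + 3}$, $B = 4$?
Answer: $\frac{7901}{954} \approx 8.282$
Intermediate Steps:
$c{\left(d \right)} = \frac{1}{3 + d}$
$C{\left(b \right)} = 8 + b$ ($C{\left(b \right)} = b + 8 = 8 + b$)
$S{\left(g \right)} = \frac{4 + g}{-21 + g}$ ($S{\left(g \right)} = \frac{g + 4}{g - 21} = \frac{4 + g}{-21 + g}$)
$- \frac{330}{-212} S{\left(-6 \right)} + C{\left(c{\left(3 \right)} \right)} = - \frac{330}{-212} \frac{4 - 6}{-21 - 6} + \left(8 + \frac{1}{3 + 3}\right) = \left(-330\right) \left(- \frac{1}{212}\right) \frac{1}{-27} \left(-2\right) + \left(8 + \frac{1}{6}\right) = \frac{165 \left(\left(- \frac{1}{27}\right) \left(-2\right)\right)}{106} + \left(8 + \frac{1}{6}\right) = \frac{165}{106} \cdot \frac{2}{27} + \frac{49}{6} = \frac{55}{477} + \frac{49}{6} = \frac{7901}{954}$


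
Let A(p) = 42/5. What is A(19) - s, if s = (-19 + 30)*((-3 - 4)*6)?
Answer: 2352/5 ≈ 470.40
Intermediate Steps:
A(p) = 42/5 (A(p) = 42*(⅕) = 42/5)
s = -462 (s = 11*(-7*6) = 11*(-42) = -462)
A(19) - s = 42/5 - 1*(-462) = 42/5 + 462 = 2352/5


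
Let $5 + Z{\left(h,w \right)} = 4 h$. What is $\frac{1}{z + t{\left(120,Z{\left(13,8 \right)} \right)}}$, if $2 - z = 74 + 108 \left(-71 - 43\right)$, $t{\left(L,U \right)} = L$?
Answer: $\frac{1}{12360} \approx 8.0906 \cdot 10^{-5}$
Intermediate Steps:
$Z{\left(h,w \right)} = -5 + 4 h$
$z = 12240$ ($z = 2 - \left(74 + 108 \left(-71 - 43\right)\right) = 2 - \left(74 + 108 \left(-114\right)\right) = 2 - \left(74 - 12312\right) = 2 - -12238 = 2 + 12238 = 12240$)
$\frac{1}{z + t{\left(120,Z{\left(13,8 \right)} \right)}} = \frac{1}{12240 + 120} = \frac{1}{12360}$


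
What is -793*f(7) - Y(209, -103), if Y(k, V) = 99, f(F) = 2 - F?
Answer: 3866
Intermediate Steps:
-793*f(7) - Y(209, -103) = -793*(2 - 1*7) - 1*99 = -793*(2 - 7) - 99 = -793*(-5) - 99 = 3965 - 99 = 3866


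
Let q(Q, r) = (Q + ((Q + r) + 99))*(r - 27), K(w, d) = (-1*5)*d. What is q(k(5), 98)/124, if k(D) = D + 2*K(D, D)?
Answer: 7597/124 ≈ 61.266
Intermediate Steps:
K(w, d) = -5*d
k(D) = -9*D (k(D) = D + 2*(-5*D) = D - 10*D = -9*D)
q(Q, r) = (-27 + r)*(99 + r + 2*Q) (q(Q, r) = (Q + (99 + Q + r))*(-27 + r) = (99 + r + 2*Q)*(-27 + r) = (-27 + r)*(99 + r + 2*Q))
q(k(5), 98)/124 = (-2673 + 98² - (-486)*5 + 72*98 + 2*(-9*5)*98)/124 = (-2673 + 9604 - 54*(-45) + 7056 + 2*(-45)*98)*(1/124) = (-2673 + 9604 + 2430 + 7056 - 8820)*(1/124) = 7597*(1/124) = 7597/124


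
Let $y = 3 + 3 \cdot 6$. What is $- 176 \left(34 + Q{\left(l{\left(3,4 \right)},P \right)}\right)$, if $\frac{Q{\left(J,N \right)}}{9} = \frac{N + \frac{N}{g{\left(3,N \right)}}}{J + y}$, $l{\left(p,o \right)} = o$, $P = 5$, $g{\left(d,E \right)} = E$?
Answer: $- \frac{159104}{25} \approx -6364.2$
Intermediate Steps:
$y = 21$ ($y = 3 + 18 = 21$)
$Q{\left(J,N \right)} = \frac{9 \left(1 + N\right)}{21 + J}$ ($Q{\left(J,N \right)} = 9 \frac{N + \frac{N}{N}}{J + 21} = 9 \frac{N + 1}{21 + J} = 9 \frac{1 + N}{21 + J} = \frac{9 \left(1 + N\right)}{21 + J}$)
$- 176 \left(34 + Q{\left(l{\left(3,4 \right)},P \right)}\right) = - 176 \left(34 + \frac{9 \left(1 + 5\right)}{21 + 4}\right) = - 176 \left(34 + 9 \cdot \frac{1}{25} \cdot 6\right) = - 176 \left(34 + \frac{54}{25}\right) = \left(-176\right) \frac{904}{25} = - \frac{159104}{25}$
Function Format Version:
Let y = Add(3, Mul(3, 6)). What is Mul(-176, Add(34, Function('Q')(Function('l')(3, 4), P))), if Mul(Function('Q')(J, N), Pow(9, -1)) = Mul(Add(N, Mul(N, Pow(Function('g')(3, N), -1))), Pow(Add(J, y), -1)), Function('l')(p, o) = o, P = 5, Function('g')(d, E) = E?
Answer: Rational(-159104, 25) ≈ -6364.2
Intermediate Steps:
y = 21 (y = Add(3, 18) = 21)
Function('Q')(J, N) = Mul(9, Pow(Add(21, J), -1), Add(1, N)) (Function('Q')(J, N) = Mul(9, Mul(Add(N, Mul(N, Pow(N, -1))), Pow(Add(J, 21), -1))) = Mul(9, Mul(Add(N, 1), Pow(Add(21, J), -1))) = Mul(9, Mul(Add(1, N), Pow(Add(21, J), -1))) = Mul(9, Mul(Pow(Add(21, J), -1), Add(1, N))) = Mul(9, Pow(Add(21, J), -1), Add(1, N)))
Mul(-176, Add(34, Function('Q')(Function('l')(3, 4), P))) = Mul(-176, Add(34, Mul(9, Pow(Add(21, 4), -1), Add(1, 5)))) = Mul(-176, Add(34, Mul(9, Pow(25, -1), 6))) = Mul(-176, Add(34, Mul(9, Rational(1, 25), 6))) = Mul(-176, Add(34, Rational(54, 25))) = Mul(-176, Rational(904, 25)) = Rational(-159104, 25)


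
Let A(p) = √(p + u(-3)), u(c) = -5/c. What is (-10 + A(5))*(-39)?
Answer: 390 - 26*√15 ≈ 289.30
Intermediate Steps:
A(p) = √(5/3 + p) (A(p) = √(p - 5/(-3)) = √(p - 5*(-⅓)) = √(p + 5/3) = √(5/3 + p))
(-10 + A(5))*(-39) = (-10 + √(15 + 9*5)/3)*(-39) = (-10 + √(15 + 45)/3)*(-39) = (-10 + √60/3)*(-39) = (-10 + (2*√15)/3)*(-39) = (-10 + 2*√15/3)*(-39) = 390 - 26*√15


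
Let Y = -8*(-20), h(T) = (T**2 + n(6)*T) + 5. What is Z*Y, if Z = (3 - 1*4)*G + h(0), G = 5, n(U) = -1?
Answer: 0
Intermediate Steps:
h(T) = 5 + T**2 - T (h(T) = (T**2 - T) + 5 = 5 + T**2 - T)
Y = 160
Z = 0 (Z = (3 - 1*4)*5 + (5 + 0**2 - 1*0) = (3 - 4)*5 + (5 + 0 + 0) = -1*5 + 5 = -5 + 5 = 0)
Z*Y = 0*160 = 0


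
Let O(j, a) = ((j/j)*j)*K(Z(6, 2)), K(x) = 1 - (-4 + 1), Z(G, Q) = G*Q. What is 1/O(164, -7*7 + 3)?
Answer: 1/656 ≈ 0.0015244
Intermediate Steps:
K(x) = 4 (K(x) = 1 - 1*(-3) = 1 + 3 = 4)
O(j, a) = 4*j (O(j, a) = ((j/j)*j)*4 = (1*j)*4 = j*4 = 4*j)
1/O(164, -7*7 + 3) = 1/(4*164) = 1/656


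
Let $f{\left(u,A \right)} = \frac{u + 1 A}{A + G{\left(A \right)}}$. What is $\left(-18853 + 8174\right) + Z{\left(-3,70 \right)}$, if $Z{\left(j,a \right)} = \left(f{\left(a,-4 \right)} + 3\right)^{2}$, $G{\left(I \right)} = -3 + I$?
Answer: $-10670$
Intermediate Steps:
$f{\left(u,A \right)} = \frac{A + u}{-3 + 2 A}$ ($f{\left(u,A \right)} = \frac{u + 1 A}{A + \left(-3 + A\right)} = \frac{u + A}{-3 + 2 A} = \frac{A + u}{-3 + 2 A}$)
$Z{\left(j,a \right)} = \left(\frac{37}{11} - \frac{a}{11}\right)^{2}$ ($Z{\left(j,a \right)} = \left(\frac{-4 + a}{-3 + 2 \left(-4\right)} + 3\right)^{2} = \left(\frac{-4 + a}{-3 - 8} + 3\right)^{2} = \left(\frac{-4 + a}{-11} + 3\right)^{2} = \left(- \frac{-4 + a}{11} + 3\right)^{2} = \left(\left(\frac{4}{11} - \frac{a}{11}\right) + 3\right)^{2} = \left(\frac{37}{11} - \frac{a}{11}\right)^{2}$)
$\left(-18853 + 8174\right) + Z{\left(-3,70 \right)} = \left(-18853 + 8174\right) + \frac{\left(-37 + 70\right)^{2}}{121} = -10679 + \frac{33^{2}}{121} = -10679 + \frac{1}{121} \cdot 1089 = -10679 + 9 = -10670$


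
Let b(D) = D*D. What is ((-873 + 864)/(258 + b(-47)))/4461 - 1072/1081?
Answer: -3932559131/3965571749 ≈ -0.99168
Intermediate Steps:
b(D) = D²
((-873 + 864)/(258 + b(-47)))/4461 - 1072/1081 = ((-873 + 864)/(258 + (-47)²))/4461 - 1072/1081 = -9/(258 + 2209)*(1/4461) - 1072*1/1081 = -9/2467*(1/4461) - 1072/1081 = -9*1/2467*(1/4461) - 1072/1081 = -9/2467*1/4461 - 1072/1081 = -3/3668429 - 1072/1081 = -3932559131/3965571749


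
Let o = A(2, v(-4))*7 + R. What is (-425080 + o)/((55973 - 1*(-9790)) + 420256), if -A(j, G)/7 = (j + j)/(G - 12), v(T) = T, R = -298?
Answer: -1701463/1944076 ≈ -0.87520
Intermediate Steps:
A(j, G) = -14*j/(-12 + G) (A(j, G) = -7*(j + j)/(G - 12) = -7*2*j/(-12 + G) = -14*j/(-12 + G))
o = -1143/4 (o = -14*2/(-12 - 4)*7 - 298 = -14*2/(-16)*7 - 298 = -14*2*(-1/16)*7 - 298 = (7/4)*7 - 298 = 49/4 - 298 = -1143/4 ≈ -285.75)
(-425080 + o)/((55973 - 1*(-9790)) + 420256) = (-425080 - 1143/4)/((55973 - 1*(-9790)) + 420256) = -1701463/(4*((55973 + 9790) + 420256)) = -1701463/(4*(65763 + 420256)) = -1701463/4/486019 = -1701463/4*1/486019 = -1701463/1944076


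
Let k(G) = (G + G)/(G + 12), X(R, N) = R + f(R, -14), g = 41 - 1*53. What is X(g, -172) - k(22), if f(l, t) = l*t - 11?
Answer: 2443/17 ≈ 143.71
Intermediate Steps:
f(l, t) = -11 + l*t
g = -12 (g = 41 - 53 = -12)
X(R, N) = -11 - 13*R (X(R, N) = R + (-11 + R*(-14)) = R + (-11 - 14*R) = -11 - 13*R)
k(G) = 2*G/(12 + G) (k(G) = (2*G)/(12 + G) = 2*G/(12 + G))
X(g, -172) - k(22) = (-11 - 13*(-12)) - 2*22/(12 + 22) = (-11 + 156) - 2*22/34 = 145 - 2*22/34 = 145 - 1*22/17 = 145 - 22/17 = 2443/17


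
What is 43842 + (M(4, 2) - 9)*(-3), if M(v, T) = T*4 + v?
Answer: 43833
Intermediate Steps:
M(v, T) = v + 4*T (M(v, T) = 4*T + v = v + 4*T)
43842 + (M(4, 2) - 9)*(-3) = 43842 + ((4 + 4*2) - 9)*(-3) = 43842 + ((4 + 8) - 9)*(-3) = 43842 + (12 - 9)*(-3) = 43842 + 3*(-3) = 43842 - 9 = 43833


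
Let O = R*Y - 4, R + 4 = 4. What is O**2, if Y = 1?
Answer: 16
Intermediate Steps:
R = 0 (R = -4 + 4 = 0)
O = -4 (O = 0*1 - 4 = 0 - 4 = -4)
O**2 = (-4)**2 = 16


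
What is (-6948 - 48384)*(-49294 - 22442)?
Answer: 3969296352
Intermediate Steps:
(-6948 - 48384)*(-49294 - 22442) = -55332*(-71736) = 3969296352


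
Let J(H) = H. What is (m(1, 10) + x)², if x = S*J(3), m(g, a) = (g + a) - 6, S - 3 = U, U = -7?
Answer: 49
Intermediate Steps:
S = -4 (S = 3 - 7 = -4)
m(g, a) = -6 + a + g (m(g, a) = (a + g) - 6 = -6 + a + g)
x = -12 (x = -4*3 = -12)
(m(1, 10) + x)² = ((-6 + 10 + 1) - 12)² = (5 - 12)² = (-7)² = 49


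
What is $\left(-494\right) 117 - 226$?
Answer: $-58024$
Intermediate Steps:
$\left(-494\right) 117 - 226 = -57798 - 226 = -58024$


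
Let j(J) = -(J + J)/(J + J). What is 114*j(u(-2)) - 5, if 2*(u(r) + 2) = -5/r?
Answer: -119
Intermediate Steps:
u(r) = -2 - 5/(2*r) (u(r) = -2 + (-5/r)/2 = -2 - 5/(2*r))
j(J) = -1 (j(J) = -2*J/(2*J) = -2*J*1/(2*J) = -1*1 = -1)
114*j(u(-2)) - 5 = 114*(-1) - 5 = -114 - 5 = -119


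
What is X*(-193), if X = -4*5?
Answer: 3860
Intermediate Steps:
X = -20
X*(-193) = -20*(-193) = 3860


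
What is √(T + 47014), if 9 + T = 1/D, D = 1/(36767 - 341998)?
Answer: I*√258226 ≈ 508.16*I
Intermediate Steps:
D = -1/305231 (D = 1/(-305231) = -1/305231 ≈ -3.2762e-6)
T = -305240 (T = -9 + 1/(-1/305231) = -9 - 305231 = -305240)
√(T + 47014) = √(-305240 + 47014) = √(-258226) = I*√258226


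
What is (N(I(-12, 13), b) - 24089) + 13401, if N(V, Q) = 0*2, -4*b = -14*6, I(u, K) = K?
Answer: -10688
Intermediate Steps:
b = 21 (b = -(-7)*6/2 = -¼*(-84) = 21)
N(V, Q) = 0
(N(I(-12, 13), b) - 24089) + 13401 = (0 - 24089) + 13401 = -24089 + 13401 = -10688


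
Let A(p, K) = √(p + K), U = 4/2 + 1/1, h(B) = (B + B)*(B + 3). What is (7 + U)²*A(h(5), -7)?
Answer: 100*√73 ≈ 854.40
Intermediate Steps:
h(B) = 2*B*(3 + B) (h(B) = (2*B)*(3 + B) = 2*B*(3 + B))
U = 3 (U = 4*(½) + 1*1 = 2 + 1 = 3)
A(p, K) = √(K + p)
(7 + U)²*A(h(5), -7) = (7 + 3)²*√(-7 + 2*5*(3 + 5)) = 10²*√(-7 + 2*5*8) = 100*√(-7 + 80) = 100*√73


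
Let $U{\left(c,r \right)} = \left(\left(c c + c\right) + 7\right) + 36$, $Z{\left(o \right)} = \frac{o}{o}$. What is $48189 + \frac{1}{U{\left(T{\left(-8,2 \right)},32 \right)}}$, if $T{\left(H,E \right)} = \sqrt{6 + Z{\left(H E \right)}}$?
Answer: $\frac{120135227}{2493} - \frac{\sqrt{7}}{2493} \approx 48189.0$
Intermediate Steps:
$Z{\left(o \right)} = 1$
$T{\left(H,E \right)} = \sqrt{7}$ ($T{\left(H,E \right)} = \sqrt{6 + 1} = \sqrt{7}$)
$U{\left(c,r \right)} = 43 + c + c^{2}$ ($U{\left(c,r \right)} = \left(\left(c^{2} + c\right) + 7\right) + 36 = \left(\left(c + c^{2}\right) + 7\right) + 36 = \left(7 + c + c^{2}\right) + 36 = 43 + c + c^{2}$)
$48189 + \frac{1}{U{\left(T{\left(-8,2 \right)},32 \right)}} = 48189 + \frac{1}{43 + \sqrt{7} + \left(\sqrt{7}\right)^{2}} = 48189 + \frac{1}{43 + \sqrt{7} + 7} = 48189 + \frac{1}{50 + \sqrt{7}}$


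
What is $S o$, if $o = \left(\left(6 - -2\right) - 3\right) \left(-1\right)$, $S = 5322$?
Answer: $-26610$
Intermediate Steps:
$o = -5$ ($o = \left(\left(6 + 2\right) - 3\right) \left(-1\right) = \left(8 - 3\right) \left(-1\right) = 5 \left(-1\right) = -5$)
$S o = 5322 \left(-5\right) = -26610$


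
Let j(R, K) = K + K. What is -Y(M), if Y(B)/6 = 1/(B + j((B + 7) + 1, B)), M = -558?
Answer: 1/279 ≈ 0.0035842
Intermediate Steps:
j(R, K) = 2*K
Y(B) = 2/B (Y(B) = 6/(B + 2*B) = 6/((3*B)) = 6*(1/(3*B)) = 2/B)
-Y(M) = -2/(-558) = -2*(-1)/558 = -1*(-1/279) = 1/279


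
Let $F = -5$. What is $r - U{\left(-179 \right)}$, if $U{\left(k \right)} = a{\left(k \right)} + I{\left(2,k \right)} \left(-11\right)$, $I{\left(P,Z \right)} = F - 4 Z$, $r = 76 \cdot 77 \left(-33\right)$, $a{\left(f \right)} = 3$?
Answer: $-185298$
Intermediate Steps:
$r = -193116$ ($r = 5852 \left(-33\right) = -193116$)
$I{\left(P,Z \right)} = -5 - 4 Z$
$U{\left(k \right)} = 58 + 44 k$ ($U{\left(k \right)} = 3 + \left(-5 - 4 k\right) \left(-11\right) = 3 + \left(55 + 44 k\right) = 58 + 44 k$)
$r - U{\left(-179 \right)} = -193116 - \left(58 + 44 \left(-179\right)\right) = -193116 - \left(58 - 7876\right) = -193116 - -7818 = -193116 + 7818 = -185298$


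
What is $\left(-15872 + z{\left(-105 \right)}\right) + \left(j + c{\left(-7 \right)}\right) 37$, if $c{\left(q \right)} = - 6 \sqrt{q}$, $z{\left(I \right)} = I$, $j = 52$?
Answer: $-14053 - 222 i \sqrt{7} \approx -14053.0 - 587.36 i$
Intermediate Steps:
$\left(-15872 + z{\left(-105 \right)}\right) + \left(j + c{\left(-7 \right)}\right) 37 = \left(-15872 - 105\right) + \left(52 - 6 \sqrt{-7}\right) 37 = -15977 + \left(52 - 6 i \sqrt{7}\right) 37 = -15977 + \left(1924 - 222 i \sqrt{7}\right) = -14053 - 222 i \sqrt{7}$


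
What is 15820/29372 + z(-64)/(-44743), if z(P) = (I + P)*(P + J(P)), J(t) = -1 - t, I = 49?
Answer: 25264060/46935407 ≈ 0.53827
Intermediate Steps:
z(P) = -49 - P (z(P) = (49 + P)*(P + (-1 - P)) = (49 + P)*(-1) = -49 - P)
15820/29372 + z(-64)/(-44743) = 15820/29372 + (-49 - 1*(-64))/(-44743) = 15820*(1/29372) + (-49 + 64)*(-1/44743) = 565/1049 + 15*(-1/44743) = 565/1049 - 15/44743 = 25264060/46935407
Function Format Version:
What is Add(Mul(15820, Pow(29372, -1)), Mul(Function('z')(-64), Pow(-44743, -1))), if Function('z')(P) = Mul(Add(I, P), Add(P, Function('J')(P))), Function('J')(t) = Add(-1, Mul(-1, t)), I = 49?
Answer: Rational(25264060, 46935407) ≈ 0.53827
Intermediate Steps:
Function('z')(P) = Add(-49, Mul(-1, P)) (Function('z')(P) = Mul(Add(49, P), Add(P, Add(-1, Mul(-1, P)))) = Mul(Add(49, P), -1) = Add(-49, Mul(-1, P)))
Add(Mul(15820, Pow(29372, -1)), Mul(Function('z')(-64), Pow(-44743, -1))) = Add(Mul(15820, Pow(29372, -1)), Mul(Add(-49, Mul(-1, -64)), Pow(-44743, -1))) = Add(Mul(15820, Rational(1, 29372)), Mul(Add(-49, 64), Rational(-1, 44743))) = Add(Rational(565, 1049), Mul(15, Rational(-1, 44743))) = Add(Rational(565, 1049), Rational(-15, 44743)) = Rational(25264060, 46935407)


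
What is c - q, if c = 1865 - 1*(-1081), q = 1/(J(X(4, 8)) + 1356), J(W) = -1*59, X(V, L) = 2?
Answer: 3820961/1297 ≈ 2946.0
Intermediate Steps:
J(W) = -59
q = 1/1297 (q = 1/(-59 + 1356) = 1/1297 ≈ 0.00077101)
c = 2946 (c = 1865 + 1081 = 2946)
c - q = 2946 - 1*1/1297 = 2946 - 1/1297 = 3820961/1297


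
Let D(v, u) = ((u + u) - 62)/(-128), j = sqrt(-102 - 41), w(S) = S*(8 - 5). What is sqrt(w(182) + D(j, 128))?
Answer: sqrt(34847)/8 ≈ 23.334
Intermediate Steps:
w(S) = 3*S (w(S) = S*3 = 3*S)
j = I*sqrt(143) (j = sqrt(-143) = I*sqrt(143) ≈ 11.958*I)
D(v, u) = 31/64 - u/64 (D(v, u) = (2*u - 62)*(-1/128) = (-62 + 2*u)*(-1/128) = 31/64 - u/64)
sqrt(w(182) + D(j, 128)) = sqrt(3*182 + (31/64 - 1/64*128)) = sqrt(546 + (31/64 - 2)) = sqrt(546 - 97/64) = sqrt(34847/64) = sqrt(34847)/8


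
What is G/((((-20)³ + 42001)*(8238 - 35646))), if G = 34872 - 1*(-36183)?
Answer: -23685/310633136 ≈ -7.6247e-5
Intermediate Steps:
G = 71055 (G = 34872 + 36183 = 71055)
G/((((-20)³ + 42001)*(8238 - 35646))) = 71055/((((-20)³ + 42001)*(8238 - 35646))) = 71055/(((-8000 + 42001)*(-27408))) = 71055/((34001*(-27408))) = 71055/(-931899408) = 71055*(-1/931899408) = -23685/310633136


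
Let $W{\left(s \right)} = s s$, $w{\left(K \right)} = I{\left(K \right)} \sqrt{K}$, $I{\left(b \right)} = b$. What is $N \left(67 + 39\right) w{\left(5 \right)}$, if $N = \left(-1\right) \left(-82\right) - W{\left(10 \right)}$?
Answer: $- 9540 \sqrt{5} \approx -21332.0$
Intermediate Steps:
$w{\left(K \right)} = K^{\frac{3}{2}}$ ($w{\left(K \right)} = K \sqrt{K} = K^{\frac{3}{2}}$)
$W{\left(s \right)} = s^{2}$
$N = -18$ ($N = \left(-1\right) \left(-82\right) - 10^{2} = 82 - 100 = -18$)
$N \left(67 + 39\right) w{\left(5 \right)} = - 18 \left(67 + 39\right) 5^{\frac{3}{2}} = \left(-18\right) 106 \cdot 5 \sqrt{5} = - 1908 \cdot 5 \sqrt{5} = - 9540 \sqrt{5}$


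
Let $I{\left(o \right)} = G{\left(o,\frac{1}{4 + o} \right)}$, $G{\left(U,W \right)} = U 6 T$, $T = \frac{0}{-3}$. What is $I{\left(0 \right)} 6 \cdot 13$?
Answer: $0$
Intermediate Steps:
$T = 0$ ($T = 0 \left(- \frac{1}{3}\right) = 0$)
$G{\left(U,W \right)} = 0$ ($G{\left(U,W \right)} = U 6 \cdot 0 = 6 U 0 = 0$)
$I{\left(o \right)} = 0$
$I{\left(0 \right)} 6 \cdot 13 = 0 \cdot 6 \cdot 13 = 0 \cdot 13 = 0$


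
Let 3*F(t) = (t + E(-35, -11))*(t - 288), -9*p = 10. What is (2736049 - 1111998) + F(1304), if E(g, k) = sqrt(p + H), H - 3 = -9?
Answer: 6197017/3 + 8128*I/9 ≈ 2.0657e+6 + 903.11*I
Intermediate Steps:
p = -10/9 (p = -1/9*10 = -10/9 ≈ -1.1111)
H = -6 (H = 3 - 9 = -6)
E(g, k) = 8*I/3 (E(g, k) = sqrt(-10/9 - 6) = sqrt(-64/9) = 8*I/3)
F(t) = (-288 + t)*(t + 8*I/3)/3 (F(t) = ((t + 8*I/3)*(t - 288))/3 = ((t + 8*I/3)*(-288 + t))/3 = ((-288 + t)*(t + 8*I/3))/3 = (-288 + t)*(t + 8*I/3)/3)
(2736049 - 1111998) + F(1304) = (2736049 - 1111998) + (-256*I + (1/3)*1304**2 + (8/9)*1304*(-108 + I)) = 1624051 + (-256*I + (1/3)*1700416 + (-125184 + 10432*I/9)) = 1624051 + (-256*I + 1700416/3 + (-125184 + 10432*I/9)) = 1624051 + (1324864/3 + 8128*I/9) = 6197017/3 + 8128*I/9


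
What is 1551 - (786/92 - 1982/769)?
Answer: 54654029/35374 ≈ 1545.0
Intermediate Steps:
1551 - (786/92 - 1982/769) = 1551 - (786*(1/92) - 1982*1/769) = 1551 - (393/46 - 1982/769) = 1551 - 1*211045/35374 = 1551 - 211045/35374 = 54654029/35374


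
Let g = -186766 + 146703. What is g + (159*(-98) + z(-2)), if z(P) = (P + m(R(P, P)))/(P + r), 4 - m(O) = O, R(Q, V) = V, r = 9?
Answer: -389511/7 ≈ -55644.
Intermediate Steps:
m(O) = 4 - O
z(P) = 4/(9 + P) (z(P) = (P + (4 - P))/(P + 9) = 4/(9 + P))
g = -40063
g + (159*(-98) + z(-2)) = -40063 + (159*(-98) + 4/(9 - 2)) = -40063 + (-15582 + 4/7) = -40063 - 109070/7 = -389511/7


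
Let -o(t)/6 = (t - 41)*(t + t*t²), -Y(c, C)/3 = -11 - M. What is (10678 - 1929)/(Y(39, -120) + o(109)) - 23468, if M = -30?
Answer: -12400875168697/528416361 ≈ -23468.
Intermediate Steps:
Y(c, C) = -57 (Y(c, C) = -3*(-11 - 1*(-30)) = -3*(-11 + 30) = -3*19 = -57)
o(t) = -6*(-41 + t)*(t + t³) (o(t) = -6*(t - 41)*(t + t*t²) = -6*(-41 + t)*(t + t³))
(10678 - 1929)/(Y(39, -120) + o(109)) - 23468 = (10678 - 1929)/(-57 + 6*109*(41 - 1*109 - 1*109³ + 41*109²)) - 23468 = 8749/(-57 + 6*109*(41 - 109 - 1*1295029 + 41*11881)) - 23468 = 8749/(-57 + 6*109*(41 - 109 - 1295029 + 487121)) - 23468 = 8749/(-57 + 6*109*(-807976)) - 23468 = 8749/(-57 - 528416304) - 23468 = 8749/(-528416361) - 23468 = 8749*(-1/528416361) - 23468 = -8749/528416361 - 23468 = -12400875168697/528416361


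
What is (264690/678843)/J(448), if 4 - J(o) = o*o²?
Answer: -14705/3391023985338 ≈ -4.3364e-9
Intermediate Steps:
J(o) = 4 - o³ (J(o) = 4 - o*o² = 4 - o³)
(264690/678843)/J(448) = (264690/678843)/(4 - 1*448³) = (264690*(1/678843))/(4 - 1*89915392) = 29410/(75427*(4 - 89915392)) = (29410/75427)/(-89915388) = (29410/75427)*(-1/89915388) = -14705/3391023985338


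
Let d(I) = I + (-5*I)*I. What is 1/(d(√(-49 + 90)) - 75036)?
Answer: -75241/5661208040 - √41/5661208040 ≈ -1.3292e-5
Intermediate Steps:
d(I) = I - 5*I²
1/(d(√(-49 + 90)) - 75036) = 1/(√(-49 + 90)*(1 - 5*√(-49 + 90)) - 75036) = 1/(√41*(1 - 5*√41) - 75036) = 1/(-75036 + √41*(1 - 5*√41))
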